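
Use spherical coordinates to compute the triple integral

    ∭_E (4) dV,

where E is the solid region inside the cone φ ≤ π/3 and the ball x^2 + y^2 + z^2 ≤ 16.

In spherical coordinates, x = ρ sin(φ) cos(θ), y = ρ sin(φ) sin(θ), z = ρ cos(φ), and dV = ρ^2 sin(φ) dρ dφ dθ.

The integrand becomes 4, so

    ∭_E (4) dV = ∫_{0}^{2π} ∫_{0}^{π/3} ∫_{0}^{4} (4) · ρ^2 sin(φ) dρ dφ dθ.

Inner (ρ): 256sin(φ)/3.
Middle (φ): 128/3.
Outer (θ): 256π/3.

Therefore the triple integral equals 256π/3.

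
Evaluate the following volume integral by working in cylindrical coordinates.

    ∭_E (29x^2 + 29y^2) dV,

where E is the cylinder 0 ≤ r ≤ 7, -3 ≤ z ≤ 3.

In cylindrical coordinates, x = r cos(θ), y = r sin(θ), z = z, and dV = r dr dθ dz.

The integrand becomes 29r^2, so

    ∭_E (29x^2 + 29y^2) dV = ∫_{0}^{2π} ∫_{0}^{7} ∫_{-3}^{3} (29r^2) · r dz dr dθ.

Inner (z): 174r^3.
Middle (r from 0 to 7): 208887/2.
Outer (θ): 208887π.

Therefore the triple integral equals 208887π.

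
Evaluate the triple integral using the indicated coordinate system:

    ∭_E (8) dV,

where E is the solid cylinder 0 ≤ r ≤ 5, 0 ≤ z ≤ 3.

In cylindrical coordinates, x = r cos(θ), y = r sin(θ), z = z, and dV = r dr dθ dz.

The integrand becomes 8, so

    ∭_E (8) dV = ∫_{0}^{2π} ∫_{0}^{5} ∫_{0}^{3} (8) · r dz dr dθ.

Inner (z): 24r.
Middle (r from 0 to 5): 300.
Outer (θ): 600π.

Therefore the triple integral equals 600π.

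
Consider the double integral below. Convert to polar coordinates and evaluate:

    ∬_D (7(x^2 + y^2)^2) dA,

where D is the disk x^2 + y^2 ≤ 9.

The region D is 0 ≤ r ≤ 3, 0 ≤ θ ≤ 2π in polar coordinates, where x = r cos(θ), y = r sin(θ), and dA = r dr dθ.

Under the substitution, the integrand becomes 7r^4, so

    ∬_D (7(x^2 + y^2)^2) dA = ∫_{0}^{2π} ∫_{0}^{3} (7r^4) · r dr dθ.

Inner integral (in r): ∫_{0}^{3} (7r^4) · r dr = 1701/2.

Outer integral (in θ): ∫_{0}^{2π} (1701/2) dθ = 1701π.

Therefore ∬_D (7(x^2 + y^2)^2) dA = 1701π.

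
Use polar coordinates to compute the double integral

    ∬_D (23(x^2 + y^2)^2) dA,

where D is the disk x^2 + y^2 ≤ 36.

The region D is 0 ≤ r ≤ 6, 0 ≤ θ ≤ 2π in polar coordinates, where x = r cos(θ), y = r sin(θ), and dA = r dr dθ.

Under the substitution, the integrand becomes 23r^4, so

    ∬_D (23(x^2 + y^2)^2) dA = ∫_{0}^{2π} ∫_{0}^{6} (23r^4) · r dr dθ.

Inner integral (in r): ∫_{0}^{6} (23r^4) · r dr = 178848.

Outer integral (in θ): ∫_{0}^{2π} (178848) dθ = 357696π.

Therefore ∬_D (23(x^2 + y^2)^2) dA = 357696π.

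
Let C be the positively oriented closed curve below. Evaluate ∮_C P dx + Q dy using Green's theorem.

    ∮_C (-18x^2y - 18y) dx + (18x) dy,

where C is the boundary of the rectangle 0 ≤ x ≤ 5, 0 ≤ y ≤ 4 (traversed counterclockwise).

Green's theorem converts the closed line integral into a double integral over the enclosed region D:

    ∮_C P dx + Q dy = ∬_D (∂Q/∂x - ∂P/∂y) dA.

Here P = -18x^2y - 18y, Q = 18x, so

    ∂Q/∂x = 18,    ∂P/∂y = -18x^2 - 18,
    ∂Q/∂x - ∂P/∂y = 18x^2 + 36.

D is the region 0 ≤ x ≤ 5, 0 ≤ y ≤ 4. Evaluating the double integral:

    ∬_D (18x^2 + 36) dA = ∫_0^{5} ∫_0^{4} (18x^2 + 36) dy dx.

Inner (y from 0 to 4): 72x^2 + 144.
Outer (x from 0 to 5): 3720.

Therefore ∮_C P dx + Q dy = 3720.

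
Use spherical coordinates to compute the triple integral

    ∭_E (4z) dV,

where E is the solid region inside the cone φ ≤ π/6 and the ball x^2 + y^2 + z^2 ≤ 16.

In spherical coordinates, x = ρ sin(φ) cos(θ), y = ρ sin(φ) sin(θ), z = ρ cos(φ), and dV = ρ^2 sin(φ) dρ dφ dθ.

The integrand becomes 4ρ cos(φ), so

    ∭_E (4z) dV = ∫_{0}^{2π} ∫_{0}^{π/6} ∫_{0}^{4} (4ρ cos(φ)) · ρ^2 sin(φ) dρ dφ dθ.

Inner (ρ): 128sin(2φ).
Middle (φ): 32.
Outer (θ): 64π.

Therefore the triple integral equals 64π.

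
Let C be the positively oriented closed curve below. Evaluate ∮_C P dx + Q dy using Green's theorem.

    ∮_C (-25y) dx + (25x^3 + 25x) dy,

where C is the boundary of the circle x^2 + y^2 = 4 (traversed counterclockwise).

Green's theorem converts the closed line integral into a double integral over the enclosed region D:

    ∮_C P dx + Q dy = ∬_D (∂Q/∂x - ∂P/∂y) dA.

Here P = -25y, Q = 25x^3 + 25x, so

    ∂Q/∂x = 75x^2 + 25,    ∂P/∂y = -25,
    ∂Q/∂x - ∂P/∂y = 75x^2 + 50.

D is the region x^2 + y^2 ≤ 4. Evaluating the double integral:

In polar coordinates (x = r cos θ, y = r sin θ, dA = r dr dθ) the integrand becomes 75r^2cos(θ)^2 + 50, so

    ∬_D (75x^2 + 50) dA = ∫_0^{2π} ∫_0^{2} (75r^2cos(θ)^2 + 50) · r dr dθ.

Inner (r from 0 to 2): 300cos(θ)^2 + 100.
Outer (θ from 0 to 2π): 500π.

Therefore ∮_C P dx + Q dy = 500π.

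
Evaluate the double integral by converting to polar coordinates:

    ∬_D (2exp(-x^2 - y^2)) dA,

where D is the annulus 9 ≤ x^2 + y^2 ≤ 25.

The region D is 3 ≤ r ≤ 5, 0 ≤ θ ≤ 2π in polar coordinates, where x = r cos(θ), y = r sin(θ), and dA = r dr dθ.

Under the substitution, the integrand becomes 2exp(-r^2), so

    ∬_D (2exp(-x^2 - y^2)) dA = ∫_{0}^{2π} ∫_{3}^{5} (2exp(-r^2)) · r dr dθ.

Inner integral (in r): ∫_{3}^{5} (2exp(-r^2)) · r dr = -(1 - exp(16))exp(-25).

Outer integral (in θ): ∫_{0}^{2π} (-(1 - exp(16))exp(-25)) dθ = -2π (1 - exp(16))exp(-25).

Therefore ∬_D (2exp(-x^2 - y^2)) dA = -2π (1 - exp(16))exp(-25).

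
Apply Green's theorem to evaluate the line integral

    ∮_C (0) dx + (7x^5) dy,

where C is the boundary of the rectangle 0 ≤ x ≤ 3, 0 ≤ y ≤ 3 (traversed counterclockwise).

Green's theorem converts the closed line integral into a double integral over the enclosed region D:

    ∮_C P dx + Q dy = ∬_D (∂Q/∂x - ∂P/∂y) dA.

Here P = 0, Q = 7x^5, so

    ∂Q/∂x = 35x^4,    ∂P/∂y = 0,
    ∂Q/∂x - ∂P/∂y = 35x^4.

D is the region 0 ≤ x ≤ 3, 0 ≤ y ≤ 3. Evaluating the double integral:

    ∬_D (35x^4) dA = ∫_0^{3} ∫_0^{3} (35x^4) dy dx.

Inner (y from 0 to 3): 105x^4.
Outer (x from 0 to 3): 5103.

Therefore ∮_C P dx + Q dy = 5103.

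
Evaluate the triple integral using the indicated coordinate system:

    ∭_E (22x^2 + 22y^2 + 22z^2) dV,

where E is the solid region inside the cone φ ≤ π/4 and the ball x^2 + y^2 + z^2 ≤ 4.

In spherical coordinates, x = ρ sin(φ) cos(θ), y = ρ sin(φ) sin(θ), z = ρ cos(φ), and dV = ρ^2 sin(φ) dρ dφ dθ.

The integrand becomes 22ρ^2, so

    ∭_E (22x^2 + 22y^2 + 22z^2) dV = ∫_{0}^{2π} ∫_{0}^{π/4} ∫_{0}^{2} (22ρ^2) · ρ^2 sin(φ) dρ dφ dθ.

Inner (ρ): 704sin(φ)/5.
Middle (φ): 704/5 - 352sqrt(2)/5.
Outer (θ): 704π (2 - sqrt(2))/5.

Therefore the triple integral equals 704π (2 - sqrt(2))/5.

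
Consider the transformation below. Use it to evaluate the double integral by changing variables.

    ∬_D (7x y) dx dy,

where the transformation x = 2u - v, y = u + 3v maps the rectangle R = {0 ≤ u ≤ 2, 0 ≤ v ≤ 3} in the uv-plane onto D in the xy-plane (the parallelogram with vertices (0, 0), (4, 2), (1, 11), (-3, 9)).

Compute the Jacobian determinant of (x, y) with respect to (u, v):

    ∂(x,y)/∂(u,v) = | 2  -1 | = (2)(3) - (-1)(1) = 7.
                   | 1  3 |

Its absolute value is |J| = 7 (the area scaling factor).

Substituting x = 2u - v, y = u + 3v into the integrand,

    7x y → 14u^2 + 35u v - 21v^2,

so the integral becomes

    ∬_R (14u^2 + 35u v - 21v^2) · |J| du dv = ∫_0^2 ∫_0^3 (98u^2 + 245u v - 147v^2) dv du.

Inner (v): 294u^2 + 2205u/2 - 1323.
Outer (u): 343.

Therefore ∬_D (7x y) dx dy = 343.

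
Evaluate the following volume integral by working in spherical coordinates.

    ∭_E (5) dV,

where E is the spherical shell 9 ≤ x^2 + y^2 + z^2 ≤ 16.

In spherical coordinates, x = ρ sin(φ) cos(θ), y = ρ sin(φ) sin(θ), z = ρ cos(φ), and dV = ρ^2 sin(φ) dρ dφ dθ.

The integrand becomes 5, so

    ∭_E (5) dV = ∫_{0}^{2π} ∫_{0}^{π} ∫_{3}^{4} (5) · ρ^2 sin(φ) dρ dφ dθ.

Inner (ρ): 185sin(φ)/3.
Middle (φ): 370/3.
Outer (θ): 740π/3.

Therefore the triple integral equals 740π/3.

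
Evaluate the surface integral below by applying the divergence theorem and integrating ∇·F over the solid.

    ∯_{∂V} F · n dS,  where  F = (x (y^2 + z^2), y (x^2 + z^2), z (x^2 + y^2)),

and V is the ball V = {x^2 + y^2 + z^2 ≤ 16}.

By the divergence theorem,

    ∯_{∂V} F · n dS = ∭_V (∇ · F) dV.

Compute the divergence:
    ∇ · F = ∂F_x/∂x + ∂F_y/∂y + ∂F_z/∂z = y^2 + z^2 + x^2 + z^2 + x^2 + y^2 = 2x^2 + 2y^2 + 2z^2.

In spherical coordinates, x = ρ sin(φ) cos(θ), y = ρ sin(φ) sin(θ), z = ρ cos(φ), dV = ρ^2 sin(φ) dρ dφ dθ, with 0 ≤ ρ ≤ 4, 0 ≤ φ ≤ π, 0 ≤ θ ≤ 2π.

The integrand, after substitution and multiplying by the volume element, becomes (2ρ^2) · ρ^2 sin(φ), so

    ∭_V (∇·F) dV = ∫_0^{2π} ∫_0^{π} ∫_0^{4} (2ρ^2) · ρ^2 sin(φ) dρ dφ dθ.

Inner (ρ from 0 to 4): 2048sin(φ)/5.
Middle (φ from 0 to π): 4096/5.
Outer (θ from 0 to 2π): 8192π/5.

Therefore ∯_{∂V} F · n dS = 8192π/5.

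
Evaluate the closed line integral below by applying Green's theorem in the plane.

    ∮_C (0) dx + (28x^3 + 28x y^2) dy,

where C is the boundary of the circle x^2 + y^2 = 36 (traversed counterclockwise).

Green's theorem converts the closed line integral into a double integral over the enclosed region D:

    ∮_C P dx + Q dy = ∬_D (∂Q/∂x - ∂P/∂y) dA.

Here P = 0, Q = 28x^3 + 28x y^2, so

    ∂Q/∂x = 84x^2 + 28y^2,    ∂P/∂y = 0,
    ∂Q/∂x - ∂P/∂y = 84x^2 + 28y^2.

D is the region x^2 + y^2 ≤ 36. Evaluating the double integral:

In polar coordinates (x = r cos θ, y = r sin θ, dA = r dr dθ) the integrand becomes 28r^2(cos(2θ) + 2), so

    ∬_D (84x^2 + 28y^2) dA = ∫_0^{2π} ∫_0^{6} (28r^2(cos(2θ) + 2)) · r dr dθ.

Inner (r from 0 to 6): 9072cos(2θ) + 18144.
Outer (θ from 0 to 2π): 36288π.

Therefore ∮_C P dx + Q dy = 36288π.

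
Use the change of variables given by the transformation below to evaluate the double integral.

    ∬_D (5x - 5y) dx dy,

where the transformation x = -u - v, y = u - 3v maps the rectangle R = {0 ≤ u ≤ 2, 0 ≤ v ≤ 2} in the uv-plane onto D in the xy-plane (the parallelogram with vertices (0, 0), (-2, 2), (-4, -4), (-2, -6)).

Compute the Jacobian determinant of (x, y) with respect to (u, v):

    ∂(x,y)/∂(u,v) = | -1  -1 | = (-1)(-3) - (-1)(1) = 4.
                   | 1  -3 |

Its absolute value is |J| = 4 (the area scaling factor).

Substituting x = -u - v, y = u - 3v into the integrand,

    5x - 5y → -10u + 10v,

so the integral becomes

    ∬_R (-10u + 10v) · |J| du dv = ∫_0^2 ∫_0^2 (-40u + 40v) dv du.

Inner (v): 80 - 80u.
Outer (u): 0.

Therefore ∬_D (5x - 5y) dx dy = 0.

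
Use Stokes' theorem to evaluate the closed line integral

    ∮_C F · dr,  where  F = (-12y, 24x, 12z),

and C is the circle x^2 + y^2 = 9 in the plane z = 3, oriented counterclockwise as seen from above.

Let S be the flat disk x^2 + y^2 ≤ 9 in the plane z = 3, with upward unit normal n̂ = ẑ. By Stokes' theorem,

    ∮_C F · dr = ∬_S (∇ × F) · n̂ dS = ∬_D (curl F)_z dA,

where D is the disk x^2 + y^2 ≤ 9.

Compute the curl of F = (-12y, 24x, 12z):
    (∇ × F)_x = ∂F_z/∂y - ∂F_y/∂z = 0,
    (∇ × F)_y = ∂F_x/∂z - ∂F_z/∂x = 0,
    (∇ × F)_z = ∂F_y/∂x - ∂F_x/∂y = 36.

On z = 3, (curl F)_z = 36.

Convert to polar (x = r cos θ, y = r sin θ, dA = r dr dθ); the integrand becomes 36, so

    ∬_D (curl F)_z dA = ∫_0^{2π} ∫_0^{3} (36) · r dr dθ.

Inner (r from 0 to 3): 162.
Outer (θ from 0 to 2π): 324π.

Therefore ∮_C F · dr = 324π.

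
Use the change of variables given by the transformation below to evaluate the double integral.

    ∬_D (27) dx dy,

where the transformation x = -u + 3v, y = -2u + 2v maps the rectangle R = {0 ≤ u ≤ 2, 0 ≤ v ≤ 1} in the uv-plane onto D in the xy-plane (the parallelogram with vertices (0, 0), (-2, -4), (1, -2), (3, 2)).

Compute the Jacobian determinant of (x, y) with respect to (u, v):

    ∂(x,y)/∂(u,v) = | -1  3 | = (-1)(2) - (3)(-2) = 4.
                   | -2  2 |

Its absolute value is |J| = 4 (the area scaling factor).

Substituting x = -u + 3v, y = -2u + 2v into the integrand,

    27 → 27,

so the integral becomes

    ∬_R (27) · |J| du dv = ∫_0^2 ∫_0^1 (108) dv du.

Inner (v): 108.
Outer (u): 216.

Therefore ∬_D (27) dx dy = 216.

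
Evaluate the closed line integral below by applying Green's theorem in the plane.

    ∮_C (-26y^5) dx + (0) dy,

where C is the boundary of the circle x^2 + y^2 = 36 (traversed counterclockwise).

Green's theorem converts the closed line integral into a double integral over the enclosed region D:

    ∮_C P dx + Q dy = ∬_D (∂Q/∂x - ∂P/∂y) dA.

Here P = -26y^5, Q = 0, so

    ∂Q/∂x = 0,    ∂P/∂y = -130y^4,
    ∂Q/∂x - ∂P/∂y = 130y^4.

D is the region x^2 + y^2 ≤ 36. Evaluating the double integral:

In polar coordinates (x = r cos θ, y = r sin θ, dA = r dr dθ) the integrand becomes 130r^4sin(θ)^4, so

    ∬_D (130y^4) dA = ∫_0^{2π} ∫_0^{6} (130r^4sin(θ)^4) · r dr dθ.

Inner (r from 0 to 6): 1010880sin(θ)^4.
Outer (θ from 0 to 2π): 758160π.

Therefore ∮_C P dx + Q dy = 758160π.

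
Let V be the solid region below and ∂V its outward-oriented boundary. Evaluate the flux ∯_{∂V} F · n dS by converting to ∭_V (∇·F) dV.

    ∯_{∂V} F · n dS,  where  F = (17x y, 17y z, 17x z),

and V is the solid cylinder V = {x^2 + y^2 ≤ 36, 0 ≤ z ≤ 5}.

By the divergence theorem,

    ∯_{∂V} F · n dS = ∭_V (∇ · F) dV.

Compute the divergence:
    ∇ · F = ∂F_x/∂x + ∂F_y/∂y + ∂F_z/∂z = 17y + 17z + 17x = 17x + 17y + 17z.

In cylindrical coordinates, x = r cos(θ), y = r sin(θ), z = z, dV = r dr dθ dz, with 0 ≤ r ≤ 6, 0 ≤ θ ≤ 2π, 0 ≤ z ≤ 5.

The integrand, after substitution and multiplying by the volume element, becomes (17sqrt(2)r sin(θ + π/4) + 17z) · r, so

    ∭_V (∇·F) dV = ∫_0^{2π} ∫_0^{6} ∫_0^{5} (17sqrt(2)r sin(θ + π/4) + 17z) · r dz dr dθ.

Inner (z from 0 to 5): 85r (2sqrt(2)r sin(θ + π/4) + 5)/2.
Middle (r from 0 to 6): 6120sqrt(2)sin(θ + π/4) + 3825.
Outer (θ from 0 to 2π): 7650π.

Therefore ∯_{∂V} F · n dS = 7650π.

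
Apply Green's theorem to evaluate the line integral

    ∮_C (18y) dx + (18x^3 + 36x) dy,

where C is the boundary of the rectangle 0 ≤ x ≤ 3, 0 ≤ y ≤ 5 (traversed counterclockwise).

Green's theorem converts the closed line integral into a double integral over the enclosed region D:

    ∮_C P dx + Q dy = ∬_D (∂Q/∂x - ∂P/∂y) dA.

Here P = 18y, Q = 18x^3 + 36x, so

    ∂Q/∂x = 54x^2 + 36,    ∂P/∂y = 18,
    ∂Q/∂x - ∂P/∂y = 54x^2 + 18.

D is the region 0 ≤ x ≤ 3, 0 ≤ y ≤ 5. Evaluating the double integral:

    ∬_D (54x^2 + 18) dA = ∫_0^{3} ∫_0^{5} (54x^2 + 18) dy dx.

Inner (y from 0 to 5): 270x^2 + 90.
Outer (x from 0 to 3): 2700.

Therefore ∮_C P dx + Q dy = 2700.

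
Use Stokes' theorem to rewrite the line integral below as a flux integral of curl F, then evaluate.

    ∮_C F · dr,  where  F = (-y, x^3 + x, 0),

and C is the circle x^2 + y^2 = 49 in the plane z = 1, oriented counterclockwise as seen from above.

Let S be the flat disk x^2 + y^2 ≤ 49 in the plane z = 1, with upward unit normal n̂ = ẑ. By Stokes' theorem,

    ∮_C F · dr = ∬_S (∇ × F) · n̂ dS = ∬_D (curl F)_z dA,

where D is the disk x^2 + y^2 ≤ 49.

Compute the curl of F = (-y, x^3 + x, 0):
    (∇ × F)_x = ∂F_z/∂y - ∂F_y/∂z = 0,
    (∇ × F)_y = ∂F_x/∂z - ∂F_z/∂x = 0,
    (∇ × F)_z = ∂F_y/∂x - ∂F_x/∂y = 3x^2 + 2.

On z = 1, (curl F)_z = 3x^2 + 2.

Convert to polar (x = r cos θ, y = r sin θ, dA = r dr dθ); the integrand becomes 3r^2cos(θ)^2 + 2, so

    ∬_D (curl F)_z dA = ∫_0^{2π} ∫_0^{7} (3r^2cos(θ)^2 + 2) · r dr dθ.

Inner (r from 0 to 7): 7203cos(θ)^2/4 + 49.
Outer (θ from 0 to 2π): 7595π/4.

Therefore ∮_C F · dr = 7595π/4.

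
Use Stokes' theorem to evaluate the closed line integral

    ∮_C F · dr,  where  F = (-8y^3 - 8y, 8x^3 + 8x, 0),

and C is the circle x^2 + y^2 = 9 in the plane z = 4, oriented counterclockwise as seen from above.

Let S be the flat disk x^2 + y^2 ≤ 9 in the plane z = 4, with upward unit normal n̂ = ẑ. By Stokes' theorem,

    ∮_C F · dr = ∬_S (∇ × F) · n̂ dS = ∬_D (curl F)_z dA,

where D is the disk x^2 + y^2 ≤ 9.

Compute the curl of F = (-8y^3 - 8y, 8x^3 + 8x, 0):
    (∇ × F)_x = ∂F_z/∂y - ∂F_y/∂z = 0,
    (∇ × F)_y = ∂F_x/∂z - ∂F_z/∂x = 0,
    (∇ × F)_z = ∂F_y/∂x - ∂F_x/∂y = 24x^2 + 24y^2 + 16.

On z = 4, (curl F)_z = 24x^2 + 24y^2 + 16.

Convert to polar (x = r cos θ, y = r sin θ, dA = r dr dθ); the integrand becomes 24r^2 + 16, so

    ∬_D (curl F)_z dA = ∫_0^{2π} ∫_0^{3} (24r^2 + 16) · r dr dθ.

Inner (r from 0 to 3): 558.
Outer (θ from 0 to 2π): 1116π.

Therefore ∮_C F · dr = 1116π.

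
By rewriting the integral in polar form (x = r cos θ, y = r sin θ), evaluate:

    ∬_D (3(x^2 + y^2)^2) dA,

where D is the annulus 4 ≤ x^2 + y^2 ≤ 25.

The region D is 2 ≤ r ≤ 5, 0 ≤ θ ≤ 2π in polar coordinates, where x = r cos(θ), y = r sin(θ), and dA = r dr dθ.

Under the substitution, the integrand becomes 3r^4, so

    ∬_D (3(x^2 + y^2)^2) dA = ∫_{0}^{2π} ∫_{2}^{5} (3r^4) · r dr dθ.

Inner integral (in r): ∫_{2}^{5} (3r^4) · r dr = 15561/2.

Outer integral (in θ): ∫_{0}^{2π} (15561/2) dθ = 15561π.

Therefore ∬_D (3(x^2 + y^2)^2) dA = 15561π.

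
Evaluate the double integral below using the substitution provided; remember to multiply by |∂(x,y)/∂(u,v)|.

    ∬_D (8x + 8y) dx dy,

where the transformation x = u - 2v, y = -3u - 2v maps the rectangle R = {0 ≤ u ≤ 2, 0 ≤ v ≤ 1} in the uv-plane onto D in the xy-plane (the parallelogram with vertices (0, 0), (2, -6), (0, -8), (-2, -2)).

Compute the Jacobian determinant of (x, y) with respect to (u, v):

    ∂(x,y)/∂(u,v) = | 1  -2 | = (1)(-2) - (-2)(-3) = -8.
                   | -3  -2 |

Its absolute value is |J| = 8 (the area scaling factor).

Substituting x = u - 2v, y = -3u - 2v into the integrand,

    8x + 8y → -16u - 32v,

so the integral becomes

    ∬_R (-16u - 32v) · |J| du dv = ∫_0^2 ∫_0^1 (-128u - 256v) dv du.

Inner (v): -128u - 128.
Outer (u): -512.

Therefore ∬_D (8x + 8y) dx dy = -512.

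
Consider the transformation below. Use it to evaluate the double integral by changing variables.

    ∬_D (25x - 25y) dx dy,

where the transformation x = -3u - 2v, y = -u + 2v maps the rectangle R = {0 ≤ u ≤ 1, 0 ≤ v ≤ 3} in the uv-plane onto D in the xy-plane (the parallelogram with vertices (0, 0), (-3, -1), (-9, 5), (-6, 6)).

Compute the Jacobian determinant of (x, y) with respect to (u, v):

    ∂(x,y)/∂(u,v) = | -3  -2 | = (-3)(2) - (-2)(-1) = -8.
                   | -1  2 |

Its absolute value is |J| = 8 (the area scaling factor).

Substituting x = -3u - 2v, y = -u + 2v into the integrand,

    25x - 25y → -50u - 100v,

so the integral becomes

    ∬_R (-50u - 100v) · |J| du dv = ∫_0^1 ∫_0^3 (-400u - 800v) dv du.

Inner (v): -1200u - 3600.
Outer (u): -4200.

Therefore ∬_D (25x - 25y) dx dy = -4200.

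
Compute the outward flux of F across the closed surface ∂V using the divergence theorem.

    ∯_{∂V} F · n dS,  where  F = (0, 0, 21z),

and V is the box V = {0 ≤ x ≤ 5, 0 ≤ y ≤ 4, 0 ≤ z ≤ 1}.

By the divergence theorem,

    ∯_{∂V} F · n dS = ∭_V (∇ · F) dV.

Compute the divergence:
    ∇ · F = ∂F_x/∂x + ∂F_y/∂y + ∂F_z/∂z = 0 + 0 + 21 = 21.

V is a rectangular box, so dV = dx dy dz with 0 ≤ x ≤ 5, 0 ≤ y ≤ 4, 0 ≤ z ≤ 1.

Integrate (21) over V as an iterated integral:

    ∭_V (∇·F) dV = ∫_0^{5} ∫_0^{4} ∫_0^{1} (21) dz dy dx.

Inner (z from 0 to 1): 21.
Middle (y from 0 to 4): 84.
Outer (x from 0 to 5): 420.

Therefore ∯_{∂V} F · n dS = 420.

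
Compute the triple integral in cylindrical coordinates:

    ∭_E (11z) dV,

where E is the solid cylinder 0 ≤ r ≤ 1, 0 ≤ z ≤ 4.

In cylindrical coordinates, x = r cos(θ), y = r sin(θ), z = z, and dV = r dr dθ dz.

The integrand becomes 11z, so

    ∭_E (11z) dV = ∫_{0}^{2π} ∫_{0}^{1} ∫_{0}^{4} (11z) · r dz dr dθ.

Inner (z): 88r.
Middle (r from 0 to 1): 44.
Outer (θ): 88π.

Therefore the triple integral equals 88π.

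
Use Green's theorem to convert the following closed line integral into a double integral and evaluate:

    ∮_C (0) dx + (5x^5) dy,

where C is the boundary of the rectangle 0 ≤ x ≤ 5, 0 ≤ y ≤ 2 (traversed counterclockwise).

Green's theorem converts the closed line integral into a double integral over the enclosed region D:

    ∮_C P dx + Q dy = ∬_D (∂Q/∂x - ∂P/∂y) dA.

Here P = 0, Q = 5x^5, so

    ∂Q/∂x = 25x^4,    ∂P/∂y = 0,
    ∂Q/∂x - ∂P/∂y = 25x^4.

D is the region 0 ≤ x ≤ 5, 0 ≤ y ≤ 2. Evaluating the double integral:

    ∬_D (25x^4) dA = ∫_0^{5} ∫_0^{2} (25x^4) dy dx.

Inner (y from 0 to 2): 50x^4.
Outer (x from 0 to 5): 31250.

Therefore ∮_C P dx + Q dy = 31250.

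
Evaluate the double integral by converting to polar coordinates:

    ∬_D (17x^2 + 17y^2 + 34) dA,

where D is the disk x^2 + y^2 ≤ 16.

The region D is 0 ≤ r ≤ 4, 0 ≤ θ ≤ 2π in polar coordinates, where x = r cos(θ), y = r sin(θ), and dA = r dr dθ.

Under the substitution, the integrand becomes 17r^2 + 34, so

    ∬_D (17x^2 + 17y^2 + 34) dA = ∫_{0}^{2π} ∫_{0}^{4} (17r^2 + 34) · r dr dθ.

Inner integral (in r): ∫_{0}^{4} (17r^2 + 34) · r dr = 1360.

Outer integral (in θ): ∫_{0}^{2π} (1360) dθ = 2720π.

Therefore ∬_D (17x^2 + 17y^2 + 34) dA = 2720π.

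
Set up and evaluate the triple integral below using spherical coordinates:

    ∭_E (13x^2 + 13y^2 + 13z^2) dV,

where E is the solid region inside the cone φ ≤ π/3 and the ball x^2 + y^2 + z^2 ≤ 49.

In spherical coordinates, x = ρ sin(φ) cos(θ), y = ρ sin(φ) sin(θ), z = ρ cos(φ), and dV = ρ^2 sin(φ) dρ dφ dθ.

The integrand becomes 13ρ^2, so

    ∭_E (13x^2 + 13y^2 + 13z^2) dV = ∫_{0}^{2π} ∫_{0}^{π/3} ∫_{0}^{7} (13ρ^2) · ρ^2 sin(φ) dρ dφ dθ.

Inner (ρ): 218491sin(φ)/5.
Middle (φ): 218491/10.
Outer (θ): 218491π/5.

Therefore the triple integral equals 218491π/5.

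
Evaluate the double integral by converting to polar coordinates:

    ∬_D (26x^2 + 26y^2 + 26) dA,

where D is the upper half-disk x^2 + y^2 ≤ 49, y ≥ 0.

The region D is 0 ≤ r ≤ 7, 0 ≤ θ ≤ π in polar coordinates, where x = r cos(θ), y = r sin(θ), and dA = r dr dθ.

Under the substitution, the integrand becomes 26r^2 + 26, so

    ∬_D (26x^2 + 26y^2 + 26) dA = ∫_{0}^{π} ∫_{0}^{7} (26r^2 + 26) · r dr dθ.

Inner integral (in r): ∫_{0}^{7} (26r^2 + 26) · r dr = 32487/2.

Outer integral (in θ): ∫_{0}^{π} (32487/2) dθ = 32487π/2.

Therefore ∬_D (26x^2 + 26y^2 + 26) dA = 32487π/2.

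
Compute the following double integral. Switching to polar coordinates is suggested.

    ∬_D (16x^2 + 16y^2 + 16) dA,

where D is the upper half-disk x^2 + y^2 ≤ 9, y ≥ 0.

The region D is 0 ≤ r ≤ 3, 0 ≤ θ ≤ π in polar coordinates, where x = r cos(θ), y = r sin(θ), and dA = r dr dθ.

Under the substitution, the integrand becomes 16r^2 + 16, so

    ∬_D (16x^2 + 16y^2 + 16) dA = ∫_{0}^{π} ∫_{0}^{3} (16r^2 + 16) · r dr dθ.

Inner integral (in r): ∫_{0}^{3} (16r^2 + 16) · r dr = 396.

Outer integral (in θ): ∫_{0}^{π} (396) dθ = 396π.

Therefore ∬_D (16x^2 + 16y^2 + 16) dA = 396π.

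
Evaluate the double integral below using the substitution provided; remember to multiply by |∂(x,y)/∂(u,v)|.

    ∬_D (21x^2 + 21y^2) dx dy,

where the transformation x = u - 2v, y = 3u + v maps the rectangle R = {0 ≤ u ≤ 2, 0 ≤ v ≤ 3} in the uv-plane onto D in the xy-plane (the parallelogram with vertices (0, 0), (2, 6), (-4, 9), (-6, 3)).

Compute the Jacobian determinant of (x, y) with respect to (u, v):

    ∂(x,y)/∂(u,v) = | 1  -2 | = (1)(1) - (-2)(3) = 7.
                   | 3  1 |

Its absolute value is |J| = 7 (the area scaling factor).

Substituting x = u - 2v, y = 3u + v into the integrand,

    21x^2 + 21y^2 → 210u^2 + 42u v + 105v^2,

so the integral becomes

    ∬_R (210u^2 + 42u v + 105v^2) · |J| du dv = ∫_0^2 ∫_0^3 (1470u^2 + 294u v + 735v^2) dv du.

Inner (v): 4410u^2 + 1323u + 6615.
Outer (u): 27636.

Therefore ∬_D (21x^2 + 21y^2) dx dy = 27636.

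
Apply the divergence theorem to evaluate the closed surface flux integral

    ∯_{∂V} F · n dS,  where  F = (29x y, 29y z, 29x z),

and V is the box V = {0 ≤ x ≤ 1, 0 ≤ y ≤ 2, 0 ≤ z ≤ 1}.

By the divergence theorem,

    ∯_{∂V} F · n dS = ∭_V (∇ · F) dV.

Compute the divergence:
    ∇ · F = ∂F_x/∂x + ∂F_y/∂y + ∂F_z/∂z = 29y + 29z + 29x = 29x + 29y + 29z.

V is a rectangular box, so dV = dx dy dz with 0 ≤ x ≤ 1, 0 ≤ y ≤ 2, 0 ≤ z ≤ 1.

Integrate (29x + 29y + 29z) over V as an iterated integral:

    ∭_V (∇·F) dV = ∫_0^{1} ∫_0^{2} ∫_0^{1} (29x + 29y + 29z) dz dy dx.

Inner (z from 0 to 1): 29x + 29y + 29/2.
Middle (y from 0 to 2): 58x + 87.
Outer (x from 0 to 1): 116.

Therefore ∯_{∂V} F · n dS = 116.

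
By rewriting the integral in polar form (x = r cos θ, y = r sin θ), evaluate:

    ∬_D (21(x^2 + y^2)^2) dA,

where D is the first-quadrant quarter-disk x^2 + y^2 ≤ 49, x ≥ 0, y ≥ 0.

The region D is 0 ≤ r ≤ 7, 0 ≤ θ ≤ π/2 in polar coordinates, where x = r cos(θ), y = r sin(θ), and dA = r dr dθ.

Under the substitution, the integrand becomes 21r^4, so

    ∬_D (21(x^2 + y^2)^2) dA = ∫_{0}^{π/2} ∫_{0}^{7} (21r^4) · r dr dθ.

Inner integral (in r): ∫_{0}^{7} (21r^4) · r dr = 823543/2.

Outer integral (in θ): ∫_{0}^{π/2} (823543/2) dθ = 823543π/4.

Therefore ∬_D (21(x^2 + y^2)^2) dA = 823543π/4.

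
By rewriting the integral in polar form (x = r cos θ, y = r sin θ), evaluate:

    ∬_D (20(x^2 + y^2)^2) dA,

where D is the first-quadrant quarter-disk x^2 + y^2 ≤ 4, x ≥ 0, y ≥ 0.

The region D is 0 ≤ r ≤ 2, 0 ≤ θ ≤ π/2 in polar coordinates, where x = r cos(θ), y = r sin(θ), and dA = r dr dθ.

Under the substitution, the integrand becomes 20r^4, so

    ∬_D (20(x^2 + y^2)^2) dA = ∫_{0}^{π/2} ∫_{0}^{2} (20r^4) · r dr dθ.

Inner integral (in r): ∫_{0}^{2} (20r^4) · r dr = 640/3.

Outer integral (in θ): ∫_{0}^{π/2} (640/3) dθ = 320π/3.

Therefore ∬_D (20(x^2 + y^2)^2) dA = 320π/3.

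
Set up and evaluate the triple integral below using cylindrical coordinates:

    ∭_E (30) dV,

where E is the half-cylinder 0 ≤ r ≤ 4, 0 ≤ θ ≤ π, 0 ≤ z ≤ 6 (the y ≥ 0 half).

In cylindrical coordinates, x = r cos(θ), y = r sin(θ), z = z, and dV = r dr dθ dz.

The integrand becomes 30, so

    ∭_E (30) dV = ∫_{0}^{π} ∫_{0}^{4} ∫_{0}^{6} (30) · r dz dr dθ.

Inner (z): 180r.
Middle (r from 0 to 4): 1440.
Outer (θ): 1440π.

Therefore the triple integral equals 1440π.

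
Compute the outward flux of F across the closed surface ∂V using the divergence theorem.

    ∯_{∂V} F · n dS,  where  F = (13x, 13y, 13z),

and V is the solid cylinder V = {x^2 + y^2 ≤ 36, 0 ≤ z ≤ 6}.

By the divergence theorem,

    ∯_{∂V} F · n dS = ∭_V (∇ · F) dV.

Compute the divergence:
    ∇ · F = ∂F_x/∂x + ∂F_y/∂y + ∂F_z/∂z = 13 + 13 + 13 = 39.

In cylindrical coordinates, x = r cos(θ), y = r sin(θ), z = z, dV = r dr dθ dz, with 0 ≤ r ≤ 6, 0 ≤ θ ≤ 2π, 0 ≤ z ≤ 6.

The integrand, after substitution and multiplying by the volume element, becomes (39) · r, so

    ∭_V (∇·F) dV = ∫_0^{2π} ∫_0^{6} ∫_0^{6} (39) · r dz dr dθ.

Inner (z from 0 to 6): 234r.
Middle (r from 0 to 6): 4212.
Outer (θ from 0 to 2π): 8424π.

Therefore ∯_{∂V} F · n dS = 8424π.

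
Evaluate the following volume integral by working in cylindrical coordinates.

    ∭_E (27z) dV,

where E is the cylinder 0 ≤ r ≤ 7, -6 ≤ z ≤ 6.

In cylindrical coordinates, x = r cos(θ), y = r sin(θ), z = z, and dV = r dr dθ dz.

The integrand becomes 27z, so

    ∭_E (27z) dV = ∫_{0}^{2π} ∫_{0}^{7} ∫_{-6}^{6} (27z) · r dz dr dθ.

Inner (z): 0.
Middle (r from 0 to 7): 0.
Outer (θ): 0.

Therefore the triple integral equals 0.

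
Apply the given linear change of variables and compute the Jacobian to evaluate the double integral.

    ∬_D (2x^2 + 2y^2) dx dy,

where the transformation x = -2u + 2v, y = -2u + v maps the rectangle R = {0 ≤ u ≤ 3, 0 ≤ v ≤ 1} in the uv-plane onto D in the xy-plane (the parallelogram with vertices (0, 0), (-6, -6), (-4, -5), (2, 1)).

Compute the Jacobian determinant of (x, y) with respect to (u, v):

    ∂(x,y)/∂(u,v) = | -2  2 | = (-2)(1) - (2)(-2) = 2.
                   | -2  1 |

Its absolute value is |J| = 2 (the area scaling factor).

Substituting x = -2u + 2v, y = -2u + v into the integrand,

    2x^2 + 2y^2 → 16u^2 - 24u v + 10v^2,

so the integral becomes

    ∬_R (16u^2 - 24u v + 10v^2) · |J| du dv = ∫_0^3 ∫_0^1 (32u^2 - 48u v + 20v^2) dv du.

Inner (v): 32u^2 - 24u + 20/3.
Outer (u): 200.

Therefore ∬_D (2x^2 + 2y^2) dx dy = 200.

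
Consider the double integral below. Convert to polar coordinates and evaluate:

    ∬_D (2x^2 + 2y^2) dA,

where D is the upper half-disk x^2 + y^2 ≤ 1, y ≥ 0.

The region D is 0 ≤ r ≤ 1, 0 ≤ θ ≤ π in polar coordinates, where x = r cos(θ), y = r sin(θ), and dA = r dr dθ.

Under the substitution, the integrand becomes 2r^2, so

    ∬_D (2x^2 + 2y^2) dA = ∫_{0}^{π} ∫_{0}^{1} (2r^2) · r dr dθ.

Inner integral (in r): ∫_{0}^{1} (2r^2) · r dr = 1/2.

Outer integral (in θ): ∫_{0}^{π} (1/2) dθ = π/2.

Therefore ∬_D (2x^2 + 2y^2) dA = π/2.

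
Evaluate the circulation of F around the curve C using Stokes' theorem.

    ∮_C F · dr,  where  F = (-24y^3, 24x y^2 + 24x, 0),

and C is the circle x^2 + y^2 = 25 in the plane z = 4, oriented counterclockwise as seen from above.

Let S be the flat disk x^2 + y^2 ≤ 25 in the plane z = 4, with upward unit normal n̂ = ẑ. By Stokes' theorem,

    ∮_C F · dr = ∬_S (∇ × F) · n̂ dS = ∬_D (curl F)_z dA,

where D is the disk x^2 + y^2 ≤ 25.

Compute the curl of F = (-24y^3, 24x y^2 + 24x, 0):
    (∇ × F)_x = ∂F_z/∂y - ∂F_y/∂z = 0,
    (∇ × F)_y = ∂F_x/∂z - ∂F_z/∂x = 0,
    (∇ × F)_z = ∂F_y/∂x - ∂F_x/∂y = 96y^2 + 24.

On z = 4, (curl F)_z = 96y^2 + 24.

Convert to polar (x = r cos θ, y = r sin θ, dA = r dr dθ); the integrand becomes 96r^2sin(θ)^2 + 24, so

    ∬_D (curl F)_z dA = ∫_0^{2π} ∫_0^{5} (96r^2sin(θ)^2 + 24) · r dr dθ.

Inner (r from 0 to 5): 15000sin(θ)^2 + 300.
Outer (θ from 0 to 2π): 15600π.

Therefore ∮_C F · dr = 15600π.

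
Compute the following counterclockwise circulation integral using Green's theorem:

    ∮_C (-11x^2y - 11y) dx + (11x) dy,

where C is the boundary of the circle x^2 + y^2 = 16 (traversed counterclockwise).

Green's theorem converts the closed line integral into a double integral over the enclosed region D:

    ∮_C P dx + Q dy = ∬_D (∂Q/∂x - ∂P/∂y) dA.

Here P = -11x^2y - 11y, Q = 11x, so

    ∂Q/∂x = 11,    ∂P/∂y = -11x^2 - 11,
    ∂Q/∂x - ∂P/∂y = 11x^2 + 22.

D is the region x^2 + y^2 ≤ 16. Evaluating the double integral:

In polar coordinates (x = r cos θ, y = r sin θ, dA = r dr dθ) the integrand becomes 11r^2cos(θ)^2 + 22, so

    ∬_D (11x^2 + 22) dA = ∫_0^{2π} ∫_0^{4} (11r^2cos(θ)^2 + 22) · r dr dθ.

Inner (r from 0 to 4): 704cos(θ)^2 + 176.
Outer (θ from 0 to 2π): 1056π.

Therefore ∮_C P dx + Q dy = 1056π.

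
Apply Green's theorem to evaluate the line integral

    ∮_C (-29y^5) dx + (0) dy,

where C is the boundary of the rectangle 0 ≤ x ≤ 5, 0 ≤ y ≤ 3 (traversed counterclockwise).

Green's theorem converts the closed line integral into a double integral over the enclosed region D:

    ∮_C P dx + Q dy = ∬_D (∂Q/∂x - ∂P/∂y) dA.

Here P = -29y^5, Q = 0, so

    ∂Q/∂x = 0,    ∂P/∂y = -145y^4,
    ∂Q/∂x - ∂P/∂y = 145y^4.

D is the region 0 ≤ x ≤ 5, 0 ≤ y ≤ 3. Evaluating the double integral:

    ∬_D (145y^4) dA = ∫_0^{5} ∫_0^{3} (145y^4) dy dx.

Inner (y from 0 to 3): 7047.
Outer (x from 0 to 5): 35235.

Therefore ∮_C P dx + Q dy = 35235.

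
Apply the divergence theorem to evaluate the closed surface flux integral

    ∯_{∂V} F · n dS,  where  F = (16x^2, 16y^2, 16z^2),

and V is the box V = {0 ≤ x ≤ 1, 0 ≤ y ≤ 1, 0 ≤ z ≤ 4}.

By the divergence theorem,

    ∯_{∂V} F · n dS = ∭_V (∇ · F) dV.

Compute the divergence:
    ∇ · F = ∂F_x/∂x + ∂F_y/∂y + ∂F_z/∂z = 32x + 32y + 32z.

V is a rectangular box, so dV = dx dy dz with 0 ≤ x ≤ 1, 0 ≤ y ≤ 1, 0 ≤ z ≤ 4.

Integrate (32x + 32y + 32z) over V as an iterated integral:

    ∭_V (∇·F) dV = ∫_0^{1} ∫_0^{1} ∫_0^{4} (32x + 32y + 32z) dz dy dx.

Inner (z from 0 to 4): 128x + 128y + 256.
Middle (y from 0 to 1): 128x + 320.
Outer (x from 0 to 1): 384.

Therefore ∯_{∂V} F · n dS = 384.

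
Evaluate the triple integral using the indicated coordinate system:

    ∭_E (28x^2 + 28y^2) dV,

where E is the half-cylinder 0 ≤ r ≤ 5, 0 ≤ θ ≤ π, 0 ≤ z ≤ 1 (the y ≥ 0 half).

In cylindrical coordinates, x = r cos(θ), y = r sin(θ), z = z, and dV = r dr dθ dz.

The integrand becomes 28r^2, so

    ∭_E (28x^2 + 28y^2) dV = ∫_{0}^{π} ∫_{0}^{5} ∫_{0}^{1} (28r^2) · r dz dr dθ.

Inner (z): 28r^3.
Middle (r from 0 to 5): 4375.
Outer (θ): 4375π.

Therefore the triple integral equals 4375π.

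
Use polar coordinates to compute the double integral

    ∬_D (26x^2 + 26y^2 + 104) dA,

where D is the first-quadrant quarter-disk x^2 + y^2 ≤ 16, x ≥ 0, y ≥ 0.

The region D is 0 ≤ r ≤ 4, 0 ≤ θ ≤ π/2 in polar coordinates, where x = r cos(θ), y = r sin(θ), and dA = r dr dθ.

Under the substitution, the integrand becomes 26r^2 + 104, so

    ∬_D (26x^2 + 26y^2 + 104) dA = ∫_{0}^{π/2} ∫_{0}^{4} (26r^2 + 104) · r dr dθ.

Inner integral (in r): ∫_{0}^{4} (26r^2 + 104) · r dr = 2496.

Outer integral (in θ): ∫_{0}^{π/2} (2496) dθ = 1248π.

Therefore ∬_D (26x^2 + 26y^2 + 104) dA = 1248π.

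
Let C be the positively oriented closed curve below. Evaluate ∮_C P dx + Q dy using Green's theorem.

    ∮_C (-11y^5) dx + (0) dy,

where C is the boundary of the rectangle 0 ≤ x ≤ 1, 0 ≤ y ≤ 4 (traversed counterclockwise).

Green's theorem converts the closed line integral into a double integral over the enclosed region D:

    ∮_C P dx + Q dy = ∬_D (∂Q/∂x - ∂P/∂y) dA.

Here P = -11y^5, Q = 0, so

    ∂Q/∂x = 0,    ∂P/∂y = -55y^4,
    ∂Q/∂x - ∂P/∂y = 55y^4.

D is the region 0 ≤ x ≤ 1, 0 ≤ y ≤ 4. Evaluating the double integral:

    ∬_D (55y^4) dA = ∫_0^{1} ∫_0^{4} (55y^4) dy dx.

Inner (y from 0 to 4): 11264.
Outer (x from 0 to 1): 11264.

Therefore ∮_C P dx + Q dy = 11264.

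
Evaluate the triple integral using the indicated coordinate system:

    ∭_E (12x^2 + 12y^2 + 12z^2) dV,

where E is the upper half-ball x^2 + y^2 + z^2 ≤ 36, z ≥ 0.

In spherical coordinates, x = ρ sin(φ) cos(θ), y = ρ sin(φ) sin(θ), z = ρ cos(φ), and dV = ρ^2 sin(φ) dρ dφ dθ.

The integrand becomes 12ρ^2, so

    ∭_E (12x^2 + 12y^2 + 12z^2) dV = ∫_{0}^{2π} ∫_{0}^{π/2} ∫_{0}^{6} (12ρ^2) · ρ^2 sin(φ) dρ dφ dθ.

Inner (ρ): 93312sin(φ)/5.
Middle (φ): 93312/5.
Outer (θ): 186624π/5.

Therefore the triple integral equals 186624π/5.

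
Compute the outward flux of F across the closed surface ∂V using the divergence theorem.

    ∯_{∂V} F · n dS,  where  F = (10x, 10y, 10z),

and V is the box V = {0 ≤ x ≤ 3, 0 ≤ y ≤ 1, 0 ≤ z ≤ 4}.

By the divergence theorem,

    ∯_{∂V} F · n dS = ∭_V (∇ · F) dV.

Compute the divergence:
    ∇ · F = ∂F_x/∂x + ∂F_y/∂y + ∂F_z/∂z = 10 + 10 + 10 = 30.

V is a rectangular box, so dV = dx dy dz with 0 ≤ x ≤ 3, 0 ≤ y ≤ 1, 0 ≤ z ≤ 4.

Integrate (30) over V as an iterated integral:

    ∭_V (∇·F) dV = ∫_0^{3} ∫_0^{1} ∫_0^{4} (30) dz dy dx.

Inner (z from 0 to 4): 120.
Middle (y from 0 to 1): 120.
Outer (x from 0 to 3): 360.

Therefore ∯_{∂V} F · n dS = 360.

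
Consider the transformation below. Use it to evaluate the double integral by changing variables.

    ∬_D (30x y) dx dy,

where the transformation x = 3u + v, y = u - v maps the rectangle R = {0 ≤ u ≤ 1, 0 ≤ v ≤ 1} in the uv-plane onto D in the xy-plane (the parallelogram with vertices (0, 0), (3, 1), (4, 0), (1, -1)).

Compute the Jacobian determinant of (x, y) with respect to (u, v):

    ∂(x,y)/∂(u,v) = | 3  1 | = (3)(-1) - (1)(1) = -4.
                   | 1  -1 |

Its absolute value is |J| = 4 (the area scaling factor).

Substituting x = 3u + v, y = u - v into the integrand,

    30x y → 90u^2 - 60u v - 30v^2,

so the integral becomes

    ∬_R (90u^2 - 60u v - 30v^2) · |J| du dv = ∫_0^1 ∫_0^1 (360u^2 - 240u v - 120v^2) dv du.

Inner (v): 360u^2 - 120u - 40.
Outer (u): 20.

Therefore ∬_D (30x y) dx dy = 20.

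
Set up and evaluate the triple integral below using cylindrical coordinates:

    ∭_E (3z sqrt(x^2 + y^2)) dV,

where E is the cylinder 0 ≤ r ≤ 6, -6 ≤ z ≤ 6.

In cylindrical coordinates, x = r cos(θ), y = r sin(θ), z = z, and dV = r dr dθ dz.

The integrand becomes 3r z, so

    ∭_E (3z sqrt(x^2 + y^2)) dV = ∫_{0}^{2π} ∫_{0}^{6} ∫_{-6}^{6} (3r z) · r dz dr dθ.

Inner (z): 0.
Middle (r from 0 to 6): 0.
Outer (θ): 0.

Therefore the triple integral equals 0.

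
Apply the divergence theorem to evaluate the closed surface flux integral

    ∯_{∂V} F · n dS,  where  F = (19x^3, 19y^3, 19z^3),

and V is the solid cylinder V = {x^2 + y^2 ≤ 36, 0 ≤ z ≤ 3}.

By the divergence theorem,

    ∯_{∂V} F · n dS = ∭_V (∇ · F) dV.

Compute the divergence:
    ∇ · F = ∂F_x/∂x + ∂F_y/∂y + ∂F_z/∂z = 57x^2 + 57y^2 + 57z^2.

In cylindrical coordinates, x = r cos(θ), y = r sin(θ), z = z, dV = r dr dθ dz, with 0 ≤ r ≤ 6, 0 ≤ θ ≤ 2π, 0 ≤ z ≤ 3.

The integrand, after substitution and multiplying by the volume element, becomes (57r^2 + 57z^2) · r, so

    ∭_V (∇·F) dV = ∫_0^{2π} ∫_0^{6} ∫_0^{3} (57r^2 + 57z^2) · r dz dr dθ.

Inner (z from 0 to 3): 171r (r^2 + 3).
Middle (r from 0 to 6): 64638.
Outer (θ from 0 to 2π): 129276π.

Therefore ∯_{∂V} F · n dS = 129276π.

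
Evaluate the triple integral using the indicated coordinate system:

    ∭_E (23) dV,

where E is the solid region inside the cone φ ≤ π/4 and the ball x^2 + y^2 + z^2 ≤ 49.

In spherical coordinates, x = ρ sin(φ) cos(θ), y = ρ sin(φ) sin(θ), z = ρ cos(φ), and dV = ρ^2 sin(φ) dρ dφ dθ.

The integrand becomes 23, so

    ∭_E (23) dV = ∫_{0}^{2π} ∫_{0}^{π/4} ∫_{0}^{7} (23) · ρ^2 sin(φ) dρ dφ dθ.

Inner (ρ): 7889sin(φ)/3.
Middle (φ): 7889/3 - 7889sqrt(2)/6.
Outer (θ): 7889π (2 - sqrt(2))/3.

Therefore the triple integral equals 7889π (2 - sqrt(2))/3.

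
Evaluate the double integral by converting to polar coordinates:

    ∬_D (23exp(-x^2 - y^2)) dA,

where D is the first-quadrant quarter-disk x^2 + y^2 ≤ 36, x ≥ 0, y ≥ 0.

The region D is 0 ≤ r ≤ 6, 0 ≤ θ ≤ π/2 in polar coordinates, where x = r cos(θ), y = r sin(θ), and dA = r dr dθ.

Under the substitution, the integrand becomes 23exp(-r^2), so

    ∬_D (23exp(-x^2 - y^2)) dA = ∫_{0}^{π/2} ∫_{0}^{6} (23exp(-r^2)) · r dr dθ.

Inner integral (in r): ∫_{0}^{6} (23exp(-r^2)) · r dr = 23/2 - 23exp(-36)/2.

Outer integral (in θ): ∫_{0}^{π/2} (23/2 - 23exp(-36)/2) dθ = -23π (1 - exp(36))exp(-36)/4.

Therefore ∬_D (23exp(-x^2 - y^2)) dA = -23π (1 - exp(36))exp(-36)/4.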